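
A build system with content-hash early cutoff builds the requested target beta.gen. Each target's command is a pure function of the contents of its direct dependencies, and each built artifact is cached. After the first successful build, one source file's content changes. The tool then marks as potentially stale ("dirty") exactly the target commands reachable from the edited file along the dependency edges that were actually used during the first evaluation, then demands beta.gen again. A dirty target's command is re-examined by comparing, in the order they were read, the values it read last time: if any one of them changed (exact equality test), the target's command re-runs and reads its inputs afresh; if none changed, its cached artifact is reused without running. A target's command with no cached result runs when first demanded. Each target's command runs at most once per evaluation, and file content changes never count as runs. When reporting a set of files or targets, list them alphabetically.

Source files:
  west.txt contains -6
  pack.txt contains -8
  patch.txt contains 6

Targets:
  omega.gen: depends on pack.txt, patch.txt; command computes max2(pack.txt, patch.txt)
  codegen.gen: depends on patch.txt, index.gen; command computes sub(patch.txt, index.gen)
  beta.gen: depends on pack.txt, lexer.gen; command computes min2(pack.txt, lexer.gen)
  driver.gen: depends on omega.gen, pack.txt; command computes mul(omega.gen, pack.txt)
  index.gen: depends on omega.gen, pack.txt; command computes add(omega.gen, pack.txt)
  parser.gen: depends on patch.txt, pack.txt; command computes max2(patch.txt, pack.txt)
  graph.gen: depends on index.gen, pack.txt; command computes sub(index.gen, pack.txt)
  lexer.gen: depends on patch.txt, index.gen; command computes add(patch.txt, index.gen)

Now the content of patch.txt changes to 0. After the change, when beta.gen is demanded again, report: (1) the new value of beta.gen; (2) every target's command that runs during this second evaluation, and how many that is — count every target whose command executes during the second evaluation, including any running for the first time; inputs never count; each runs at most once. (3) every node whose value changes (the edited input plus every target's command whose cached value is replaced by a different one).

First evaluation (everything demanded from the output):
  omega.gen = max2(-8, 6) = 6
  index.gen = add(6, -8) = -2
  lexer.gen = add(6, -2) = 4
  beta.gen = min2(-8, 4) = -8

Propagation after the edit:
  omega.gen: runs — patch.txt 6->0; result 0.
  index.gen: runs — omega.gen 6->0; result -8.
  lexer.gen: runs — patch.txt 6->0; index.gen -2->-8; result -8.
  beta.gen: runs — lexer.gen 4->-8; result -8 (same value as before).

New value of beta.gen: -8.
Target commands that run: beta.gen, index.gen, lexer.gen, omega.gen — 4 in total.
Values that change: index.gen, lexer.gen, omega.gen, patch.txt.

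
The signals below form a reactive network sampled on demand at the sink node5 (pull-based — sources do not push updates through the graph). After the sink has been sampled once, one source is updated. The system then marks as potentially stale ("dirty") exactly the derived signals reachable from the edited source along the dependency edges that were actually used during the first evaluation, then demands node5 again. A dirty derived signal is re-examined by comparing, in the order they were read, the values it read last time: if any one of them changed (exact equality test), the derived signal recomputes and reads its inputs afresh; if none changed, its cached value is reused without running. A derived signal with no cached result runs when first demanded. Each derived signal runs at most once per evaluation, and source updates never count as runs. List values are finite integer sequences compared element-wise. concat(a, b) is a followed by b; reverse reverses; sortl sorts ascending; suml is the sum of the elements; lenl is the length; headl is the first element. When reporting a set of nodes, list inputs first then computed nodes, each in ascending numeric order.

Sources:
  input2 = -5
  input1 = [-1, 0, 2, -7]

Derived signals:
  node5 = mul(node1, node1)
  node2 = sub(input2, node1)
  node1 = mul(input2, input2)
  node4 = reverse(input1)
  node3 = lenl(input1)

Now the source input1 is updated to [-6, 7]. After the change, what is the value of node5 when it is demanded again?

Initial pass — values computed on the first demand:
  node1 = mul(-5, -5) = 25
  node5 = mul(25, 25) = 625

Second demand — change propagation:
  no demanded computation ever read input1, so the edit dirties nothing and nothing runs.

The important point: nothing the output needs ever reads input1, so the edit is invisible to it.

node5 now evaluates to 625.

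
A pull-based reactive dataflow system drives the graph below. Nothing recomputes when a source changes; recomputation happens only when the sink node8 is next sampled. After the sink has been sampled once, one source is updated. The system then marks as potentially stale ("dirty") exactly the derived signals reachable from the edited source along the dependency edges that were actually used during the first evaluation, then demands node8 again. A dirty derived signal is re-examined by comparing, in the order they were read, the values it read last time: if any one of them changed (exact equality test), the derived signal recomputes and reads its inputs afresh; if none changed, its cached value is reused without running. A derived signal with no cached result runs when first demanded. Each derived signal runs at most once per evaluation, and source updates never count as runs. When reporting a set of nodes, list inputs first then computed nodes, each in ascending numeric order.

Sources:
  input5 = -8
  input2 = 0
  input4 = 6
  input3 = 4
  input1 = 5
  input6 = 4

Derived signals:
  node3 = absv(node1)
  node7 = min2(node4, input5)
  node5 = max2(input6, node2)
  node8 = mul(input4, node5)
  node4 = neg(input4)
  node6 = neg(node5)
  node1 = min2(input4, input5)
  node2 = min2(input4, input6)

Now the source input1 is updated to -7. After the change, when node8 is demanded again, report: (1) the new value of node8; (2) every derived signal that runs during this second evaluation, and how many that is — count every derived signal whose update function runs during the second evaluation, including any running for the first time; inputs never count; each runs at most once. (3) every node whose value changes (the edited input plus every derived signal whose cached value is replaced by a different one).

New value of node8: 24.
Derived signals that run: none — 0 in total.
Values that change: input1.
Key observation: input1 is never demanded by the output, so the edit triggers no recomputation at all.

First evaluation (everything demanded from the output):
  node2 = min2(6, 4) = 4
  node5 = max2(4, 4) = 4
  node8 = mul(6, 4) = 24

Propagation after the edit:
  input1 feeds no computation that the output demands — nothing is marked dirty and nothing runs.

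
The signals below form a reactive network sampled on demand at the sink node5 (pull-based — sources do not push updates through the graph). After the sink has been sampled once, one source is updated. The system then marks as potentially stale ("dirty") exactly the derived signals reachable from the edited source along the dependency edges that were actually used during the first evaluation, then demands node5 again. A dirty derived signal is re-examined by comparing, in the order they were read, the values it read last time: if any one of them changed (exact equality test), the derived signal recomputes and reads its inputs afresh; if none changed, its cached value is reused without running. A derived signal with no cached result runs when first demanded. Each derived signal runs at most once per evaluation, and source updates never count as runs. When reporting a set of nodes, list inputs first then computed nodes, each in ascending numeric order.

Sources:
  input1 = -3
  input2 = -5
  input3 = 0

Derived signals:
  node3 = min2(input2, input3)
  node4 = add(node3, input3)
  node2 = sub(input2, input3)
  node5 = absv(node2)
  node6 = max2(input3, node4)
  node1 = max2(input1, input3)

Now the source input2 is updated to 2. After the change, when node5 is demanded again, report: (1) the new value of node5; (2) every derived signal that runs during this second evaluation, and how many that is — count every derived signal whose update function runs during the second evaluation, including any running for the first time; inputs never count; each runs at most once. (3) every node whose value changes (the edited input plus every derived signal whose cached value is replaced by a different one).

Initial pass — values computed on the first demand:
  node2 = sub(-5, 0) = -5
  node5 = absv(-5) = 5

Second demand — change propagation:
  node2: re-runs because input2 -5->2; new result 2.
  node5: re-runs because node2 -5->2; new result 2.

node5 now evaluates to 2.
Run set: node2, node5 (2 run).
Changed values: input2, node2, node5.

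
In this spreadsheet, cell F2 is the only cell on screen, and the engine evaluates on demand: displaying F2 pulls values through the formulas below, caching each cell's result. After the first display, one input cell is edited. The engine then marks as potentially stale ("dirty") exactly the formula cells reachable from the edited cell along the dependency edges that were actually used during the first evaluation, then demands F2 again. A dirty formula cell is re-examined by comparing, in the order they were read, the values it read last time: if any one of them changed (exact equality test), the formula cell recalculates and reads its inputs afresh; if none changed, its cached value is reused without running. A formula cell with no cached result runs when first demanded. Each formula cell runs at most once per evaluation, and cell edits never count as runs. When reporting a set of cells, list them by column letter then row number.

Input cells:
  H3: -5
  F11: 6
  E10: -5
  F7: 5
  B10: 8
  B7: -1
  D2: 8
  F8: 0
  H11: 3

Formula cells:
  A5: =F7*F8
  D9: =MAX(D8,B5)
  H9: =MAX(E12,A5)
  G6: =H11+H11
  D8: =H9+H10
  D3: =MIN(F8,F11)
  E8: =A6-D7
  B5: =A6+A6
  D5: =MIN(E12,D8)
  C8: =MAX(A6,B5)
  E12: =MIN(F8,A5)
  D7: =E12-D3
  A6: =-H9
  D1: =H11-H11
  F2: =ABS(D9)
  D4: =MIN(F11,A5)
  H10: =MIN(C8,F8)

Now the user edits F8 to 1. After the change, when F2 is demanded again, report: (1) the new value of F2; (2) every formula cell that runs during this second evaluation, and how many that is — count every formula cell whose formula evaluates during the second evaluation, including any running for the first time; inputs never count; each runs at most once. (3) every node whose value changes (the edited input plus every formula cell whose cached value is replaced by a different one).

F2 now evaluates to 0.
Run set: A5, A6, B5, C8, D8, D9, E12, H9, H10 (9 run).
Changed values: A5, A6, B5, C8, E12, F8, H9, H10.
The important point: at F2 every value read last time is unchanged, so the dirty flag clears without a run.

Initial pass — values computed on the first demand:
  A5 = 5 * 0 = 0
  E12 = MIN(0, 0) = 0
  H9 = MAX(0, 0) = 0
  A6 = -(0) = 0
  B5 = 0 + 0 = 0
  C8 = MAX(0, 0) = 0
  H10 = MIN(0, 0) = 0
  D8 = 0 + 0 = 0
  D9 = MAX(0, 0) = 0
  F2 = ABS(0) = 0

Second demand — change propagation:
  A5: re-runs because F8 0->1; new result 5.
  E12: re-runs because F8 0->1; A5 0->5; new result 1.
  H9: re-runs because E12 0->1; A5 0->5; new result 5.
  A6: re-runs because H9 0->5; new result -5.
  B5: re-runs because A6 0->-5; A6 0->-5; new result -10.
  C8: re-runs because A6 0->-5; B5 0->-10; new result -5.
  H10: re-runs because C8 0->-5; F8 0->1; new result -5.
  D8: re-runs because H9 0->5; H10 0->-5; new result 0 (unchanged).
  D9: re-runs because B5 0->-10; new result 0 (unchanged).
  F2: re-examined; everything it read last time is the same (D9 unchanged) — cache 0 kept, no run.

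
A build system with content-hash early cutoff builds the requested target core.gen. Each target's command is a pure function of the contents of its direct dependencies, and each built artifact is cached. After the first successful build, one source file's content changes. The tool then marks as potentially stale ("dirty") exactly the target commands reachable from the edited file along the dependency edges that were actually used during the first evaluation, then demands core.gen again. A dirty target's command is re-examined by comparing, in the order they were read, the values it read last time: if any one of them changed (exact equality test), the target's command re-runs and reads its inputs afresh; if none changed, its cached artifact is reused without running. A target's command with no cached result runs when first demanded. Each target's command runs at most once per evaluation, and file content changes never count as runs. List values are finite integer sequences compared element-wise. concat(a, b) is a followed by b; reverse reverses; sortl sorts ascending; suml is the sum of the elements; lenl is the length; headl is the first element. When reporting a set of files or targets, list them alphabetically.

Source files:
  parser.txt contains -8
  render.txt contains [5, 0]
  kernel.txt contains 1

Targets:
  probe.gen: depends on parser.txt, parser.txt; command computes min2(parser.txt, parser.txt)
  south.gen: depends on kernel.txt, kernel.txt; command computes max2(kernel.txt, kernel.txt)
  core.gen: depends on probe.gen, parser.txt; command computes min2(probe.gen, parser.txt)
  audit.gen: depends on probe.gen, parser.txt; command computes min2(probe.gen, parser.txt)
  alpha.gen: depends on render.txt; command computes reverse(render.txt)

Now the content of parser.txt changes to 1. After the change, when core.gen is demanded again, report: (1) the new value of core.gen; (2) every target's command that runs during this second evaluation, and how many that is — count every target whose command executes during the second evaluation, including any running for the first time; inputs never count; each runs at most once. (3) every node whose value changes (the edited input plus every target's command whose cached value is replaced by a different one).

First evaluation (everything demanded from the output):
  probe.gen = min2(-8, -8) = -8
  core.gen = min2(-8, -8) = -8

Propagation after the edit:
  probe.gen: runs — parser.txt -8->1; parser.txt -8->1; result 1.
  core.gen: runs — probe.gen -8->1; parser.txt -8->1; result 1.

New value of core.gen: 1.
Target commands that run: core.gen, probe.gen — 2 in total.
Values that change: core.gen, parser.txt, probe.gen.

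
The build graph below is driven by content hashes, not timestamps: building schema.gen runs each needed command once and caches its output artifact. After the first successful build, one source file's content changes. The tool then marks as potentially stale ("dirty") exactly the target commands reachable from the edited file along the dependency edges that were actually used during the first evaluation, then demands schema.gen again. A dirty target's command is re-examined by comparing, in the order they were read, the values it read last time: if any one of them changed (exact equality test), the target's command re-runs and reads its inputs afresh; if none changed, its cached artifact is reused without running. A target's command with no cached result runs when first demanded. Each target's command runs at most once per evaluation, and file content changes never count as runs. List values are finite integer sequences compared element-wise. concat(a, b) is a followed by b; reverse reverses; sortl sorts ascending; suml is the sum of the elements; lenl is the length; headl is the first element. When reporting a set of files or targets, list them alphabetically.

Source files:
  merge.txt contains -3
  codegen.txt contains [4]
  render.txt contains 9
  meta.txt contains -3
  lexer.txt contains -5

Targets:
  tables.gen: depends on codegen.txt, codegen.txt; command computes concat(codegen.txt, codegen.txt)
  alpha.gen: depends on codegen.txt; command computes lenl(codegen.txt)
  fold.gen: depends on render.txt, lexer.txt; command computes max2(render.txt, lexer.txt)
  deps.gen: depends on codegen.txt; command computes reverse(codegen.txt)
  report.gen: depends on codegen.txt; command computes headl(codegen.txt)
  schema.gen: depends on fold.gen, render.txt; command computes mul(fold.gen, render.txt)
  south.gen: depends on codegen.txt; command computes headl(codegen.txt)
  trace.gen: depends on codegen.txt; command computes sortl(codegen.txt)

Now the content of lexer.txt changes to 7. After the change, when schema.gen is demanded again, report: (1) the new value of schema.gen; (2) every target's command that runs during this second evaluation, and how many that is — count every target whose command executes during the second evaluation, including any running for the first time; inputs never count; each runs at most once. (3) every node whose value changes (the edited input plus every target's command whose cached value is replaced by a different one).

schema.gen now evaluates to 81.
Run set: fold.gen (1 run).
Changed values: lexer.txt.
The important point: fold.gen recomputes to an identical value, and the output ends up unchanged.

Initial pass — values computed on the first demand:
  fold.gen = max2(9, -5) = 9
  schema.gen = mul(9, 9) = 81

Second demand — change propagation:
  fold.gen: re-runs because lexer.txt -5->7; new result 9 (unchanged).
  schema.gen: re-examined; everything it read last time is the same (fold.gen unchanged, render.txt unchanged) — cache 81 kept, no run.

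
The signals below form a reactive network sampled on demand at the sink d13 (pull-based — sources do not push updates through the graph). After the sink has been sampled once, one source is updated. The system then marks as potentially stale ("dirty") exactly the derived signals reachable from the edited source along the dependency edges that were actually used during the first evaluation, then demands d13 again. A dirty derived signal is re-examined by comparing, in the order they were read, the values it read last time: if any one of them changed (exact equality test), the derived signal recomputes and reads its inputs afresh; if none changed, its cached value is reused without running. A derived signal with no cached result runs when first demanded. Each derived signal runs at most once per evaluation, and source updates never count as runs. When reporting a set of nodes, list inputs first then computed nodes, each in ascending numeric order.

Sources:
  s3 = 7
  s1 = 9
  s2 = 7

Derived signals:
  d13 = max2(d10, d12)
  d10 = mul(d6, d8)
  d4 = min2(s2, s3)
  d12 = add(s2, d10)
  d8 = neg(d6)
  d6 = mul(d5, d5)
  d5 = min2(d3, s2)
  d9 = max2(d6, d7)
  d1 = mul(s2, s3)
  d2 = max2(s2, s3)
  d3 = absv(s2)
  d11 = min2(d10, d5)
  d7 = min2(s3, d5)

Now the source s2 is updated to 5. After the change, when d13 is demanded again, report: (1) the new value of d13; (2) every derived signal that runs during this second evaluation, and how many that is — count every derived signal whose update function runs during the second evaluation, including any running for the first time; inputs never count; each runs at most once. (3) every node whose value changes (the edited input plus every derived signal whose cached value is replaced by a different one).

d13 now evaluates to -620.
Run set: d3, d5, d6, d8, d10, d12, d13 (7 run).
Changed values: s2, d3, d5, d6, d8, d10, d12, d13.

Initial pass — values computed on the first demand:
  d3 = absv(7) = 7
  d5 = min2(7, 7) = 7
  d6 = mul(7, 7) = 49
  d8 = neg(49) = -49
  d10 = mul(49, -49) = -2401
  d12 = add(7, -2401) = -2394
  d13 = max2(-2401, -2394) = -2394

Second demand — change propagation:
  d3: re-runs because s2 7->5; new result 5.
  d5: re-runs because d3 7->5; s2 7->5; new result 5.
  d6: re-runs because d5 7->5; d5 7->5; new result 25.
  d8: re-runs because d6 49->25; new result -25.
  d10: re-runs because d6 49->25; d8 -49->-25; new result -625.
  d12: re-runs because s2 7->5; d10 -2401->-625; new result -620.
  d13: re-runs because d10 -2401->-625; d12 -2394->-620; new result -620.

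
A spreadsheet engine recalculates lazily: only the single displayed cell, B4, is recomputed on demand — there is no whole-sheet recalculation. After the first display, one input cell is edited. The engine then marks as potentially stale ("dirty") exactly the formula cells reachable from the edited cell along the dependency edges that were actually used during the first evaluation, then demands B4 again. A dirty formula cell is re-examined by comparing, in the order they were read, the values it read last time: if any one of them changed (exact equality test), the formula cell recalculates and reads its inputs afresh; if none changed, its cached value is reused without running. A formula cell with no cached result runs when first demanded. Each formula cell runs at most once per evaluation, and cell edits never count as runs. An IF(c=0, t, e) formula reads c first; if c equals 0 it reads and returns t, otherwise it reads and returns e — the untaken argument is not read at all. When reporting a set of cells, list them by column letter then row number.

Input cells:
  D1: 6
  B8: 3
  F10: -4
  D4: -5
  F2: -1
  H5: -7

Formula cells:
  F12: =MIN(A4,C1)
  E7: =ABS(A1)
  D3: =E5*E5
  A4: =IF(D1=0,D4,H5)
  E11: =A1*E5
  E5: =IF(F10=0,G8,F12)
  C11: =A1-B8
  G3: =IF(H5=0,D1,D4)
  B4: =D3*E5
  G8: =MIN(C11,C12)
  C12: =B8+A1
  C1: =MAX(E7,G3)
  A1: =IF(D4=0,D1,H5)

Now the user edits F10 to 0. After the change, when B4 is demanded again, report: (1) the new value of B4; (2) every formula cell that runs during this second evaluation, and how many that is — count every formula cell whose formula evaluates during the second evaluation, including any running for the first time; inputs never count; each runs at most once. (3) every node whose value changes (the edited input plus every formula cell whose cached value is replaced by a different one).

First evaluation (everything demanded from the output):
  A1 = IF(D4=0: D4=-5 -> else branch H5) = -7
  A4 = IF(D1=0: D1=6 -> else branch H5) = -7
  E7 = ABS(-7) = 7
  G3 = IF(H5=0: H5=-7 -> else branch D4) = -5
  C1 = MAX(7, -5) = 7
  F12 = MIN(-7, 7) = -7
  E5 = IF(F10=0: F10=-4 -> else branch F12) = -7
  D3 = -7 * -7 = 49
  B4 = 49 * -7 = -343

Propagation after the edit:
  C11: demanded for the first time — runs, produces -10.
  C12: demanded for the first time — runs, produces -4.
  G8: demanded for the first time — runs, produces -10.
  E5: runs — F10 -4->0; result -10.
  D3: runs — E5 -7->-10; E5 -7->-10; result 100.
  B4: runs — D3 49->100; E5 -7->-10; result -1000.

Key observation: a condition flipped, so demand reaches new nodes — C11, C12, G8 run for the first time.

New value of B4: -1000.
Formula cells that run: B4, C11, C12, D3, E5, G8 — 6 in total.
Values that change: B4, D3, E5, F10.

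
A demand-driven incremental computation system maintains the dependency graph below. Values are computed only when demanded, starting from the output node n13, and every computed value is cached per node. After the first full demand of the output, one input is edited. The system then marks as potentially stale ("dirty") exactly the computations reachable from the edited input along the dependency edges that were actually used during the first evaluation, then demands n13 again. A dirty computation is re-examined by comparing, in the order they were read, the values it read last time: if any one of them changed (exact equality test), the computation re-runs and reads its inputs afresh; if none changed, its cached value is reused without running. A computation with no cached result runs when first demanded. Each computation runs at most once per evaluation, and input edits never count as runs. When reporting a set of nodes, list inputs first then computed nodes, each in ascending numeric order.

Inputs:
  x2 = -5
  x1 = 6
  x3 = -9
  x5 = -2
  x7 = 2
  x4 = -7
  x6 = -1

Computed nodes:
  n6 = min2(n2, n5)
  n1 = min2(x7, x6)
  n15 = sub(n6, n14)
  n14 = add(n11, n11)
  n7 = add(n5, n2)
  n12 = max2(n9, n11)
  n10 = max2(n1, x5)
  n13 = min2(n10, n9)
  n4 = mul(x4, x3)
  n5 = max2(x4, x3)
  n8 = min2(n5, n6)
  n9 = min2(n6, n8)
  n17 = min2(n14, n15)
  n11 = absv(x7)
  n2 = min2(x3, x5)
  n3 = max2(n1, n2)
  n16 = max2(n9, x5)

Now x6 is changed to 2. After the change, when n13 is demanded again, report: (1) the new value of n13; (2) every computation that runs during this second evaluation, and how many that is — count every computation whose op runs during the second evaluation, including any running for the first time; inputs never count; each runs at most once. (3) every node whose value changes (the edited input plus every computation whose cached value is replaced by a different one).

New value of n13: -9.
Computations that run: n1, n10, n13 — 3 in total.
Values that change: x6, n1, n10.

First evaluation (everything demanded from the output):
  n1 = min2(2, -1) = -1
  n2 = min2(-9, -2) = -9
  n5 = max2(-7, -9) = -7
  n6 = min2(-9, -7) = -9
  n8 = min2(-7, -9) = -9
  n9 = min2(-9, -9) = -9
  n10 = max2(-1, -2) = -1
  n13 = min2(-1, -9) = -9

Propagation after the edit:
  n1: runs — x6 -1->2; result 2.
  n10: runs — n1 -1->2; result 2.
  n13: runs — n10 -1->2; result -9 (same value as before).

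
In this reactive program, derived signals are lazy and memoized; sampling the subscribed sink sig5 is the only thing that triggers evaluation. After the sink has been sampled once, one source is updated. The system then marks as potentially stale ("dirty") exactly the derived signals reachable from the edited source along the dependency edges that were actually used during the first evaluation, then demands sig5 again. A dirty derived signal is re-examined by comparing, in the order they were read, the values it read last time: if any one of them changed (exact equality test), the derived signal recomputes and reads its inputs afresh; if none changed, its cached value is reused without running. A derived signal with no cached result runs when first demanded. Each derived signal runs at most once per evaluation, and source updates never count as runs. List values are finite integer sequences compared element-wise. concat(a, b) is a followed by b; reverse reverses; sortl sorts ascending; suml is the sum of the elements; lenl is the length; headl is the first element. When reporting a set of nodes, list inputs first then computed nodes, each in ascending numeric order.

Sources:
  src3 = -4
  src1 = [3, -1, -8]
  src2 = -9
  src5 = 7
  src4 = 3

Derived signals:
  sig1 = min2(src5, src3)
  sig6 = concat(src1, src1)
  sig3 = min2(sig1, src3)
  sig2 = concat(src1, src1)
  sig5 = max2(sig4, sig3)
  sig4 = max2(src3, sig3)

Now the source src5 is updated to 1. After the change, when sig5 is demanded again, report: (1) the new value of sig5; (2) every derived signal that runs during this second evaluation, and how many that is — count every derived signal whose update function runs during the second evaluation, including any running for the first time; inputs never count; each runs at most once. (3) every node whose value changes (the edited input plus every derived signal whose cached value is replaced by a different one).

First demand of the output computes:
  sig1 = min2(7, -4) = -4
  sig3 = min2(-4, -4) = -4
  sig4 = max2(-4, -4) = -4
  sig5 = max2(-4, -4) = -4

After the edit, cleaning proceeds:
  sig1: a read changed (src5 7->1) — executes, giving -4 — identical to its old value.
  sig3: dirty, but its reads are unchanged (sig1 unchanged, src3 unchanged); cached -4 stands.
  sig4: dirty, but its reads are unchanged (src3 unchanged, sig3 unchanged); cached -4 stands.
  sig5: dirty, but its reads are unchanged (sig4 unchanged, sig3 unchanged); cached -4 stands.

Note the absorption at sig1: it re-runs yet its value is the same, leaving the output's value untouched.

Demanding sig5 again yields -4.
1 derived signals run: sig1.
The nodes whose values change: src5.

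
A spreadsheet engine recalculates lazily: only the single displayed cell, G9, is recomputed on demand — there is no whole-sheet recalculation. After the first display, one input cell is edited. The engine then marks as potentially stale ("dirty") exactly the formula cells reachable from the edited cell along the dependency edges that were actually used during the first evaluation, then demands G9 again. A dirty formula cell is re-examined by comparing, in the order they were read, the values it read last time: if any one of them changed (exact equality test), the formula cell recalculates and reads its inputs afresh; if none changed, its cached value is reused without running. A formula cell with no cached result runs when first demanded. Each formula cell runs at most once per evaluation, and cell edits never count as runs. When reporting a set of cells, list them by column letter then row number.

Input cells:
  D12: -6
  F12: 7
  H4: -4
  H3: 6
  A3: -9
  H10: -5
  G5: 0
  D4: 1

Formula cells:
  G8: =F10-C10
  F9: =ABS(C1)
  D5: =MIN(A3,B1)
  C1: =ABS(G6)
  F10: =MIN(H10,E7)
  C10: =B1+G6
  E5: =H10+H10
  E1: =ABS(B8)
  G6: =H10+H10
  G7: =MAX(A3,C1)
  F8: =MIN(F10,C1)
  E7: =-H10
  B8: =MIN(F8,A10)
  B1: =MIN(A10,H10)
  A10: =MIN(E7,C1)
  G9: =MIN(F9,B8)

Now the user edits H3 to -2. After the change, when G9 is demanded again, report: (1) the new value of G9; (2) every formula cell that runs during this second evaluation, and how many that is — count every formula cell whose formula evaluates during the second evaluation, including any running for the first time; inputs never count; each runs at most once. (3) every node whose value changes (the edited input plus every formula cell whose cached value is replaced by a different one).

First evaluation (everything demanded from the output):
  E7 = -(-5) = 5
  F10 = MIN(-5, 5) = -5
  G6 = -5 + -5 = -10
  C1 = ABS(-10) = 10
  A10 = MIN(5, 10) = 5
  F8 = MIN(-5, 10) = -5
  B8 = MIN(-5, 5) = -5
  F9 = ABS(10) = 10
  G9 = MIN(10, -5) = -5

Propagation after the edit:
  H3 feeds no computation that the output demands — nothing is marked dirty and nothing runs.

Key observation: H3 is never demanded by the output, so the edit triggers no recomputation at all.

New value of G9: -5.
Formula cells that run: none — 0 in total.
Values that change: H3.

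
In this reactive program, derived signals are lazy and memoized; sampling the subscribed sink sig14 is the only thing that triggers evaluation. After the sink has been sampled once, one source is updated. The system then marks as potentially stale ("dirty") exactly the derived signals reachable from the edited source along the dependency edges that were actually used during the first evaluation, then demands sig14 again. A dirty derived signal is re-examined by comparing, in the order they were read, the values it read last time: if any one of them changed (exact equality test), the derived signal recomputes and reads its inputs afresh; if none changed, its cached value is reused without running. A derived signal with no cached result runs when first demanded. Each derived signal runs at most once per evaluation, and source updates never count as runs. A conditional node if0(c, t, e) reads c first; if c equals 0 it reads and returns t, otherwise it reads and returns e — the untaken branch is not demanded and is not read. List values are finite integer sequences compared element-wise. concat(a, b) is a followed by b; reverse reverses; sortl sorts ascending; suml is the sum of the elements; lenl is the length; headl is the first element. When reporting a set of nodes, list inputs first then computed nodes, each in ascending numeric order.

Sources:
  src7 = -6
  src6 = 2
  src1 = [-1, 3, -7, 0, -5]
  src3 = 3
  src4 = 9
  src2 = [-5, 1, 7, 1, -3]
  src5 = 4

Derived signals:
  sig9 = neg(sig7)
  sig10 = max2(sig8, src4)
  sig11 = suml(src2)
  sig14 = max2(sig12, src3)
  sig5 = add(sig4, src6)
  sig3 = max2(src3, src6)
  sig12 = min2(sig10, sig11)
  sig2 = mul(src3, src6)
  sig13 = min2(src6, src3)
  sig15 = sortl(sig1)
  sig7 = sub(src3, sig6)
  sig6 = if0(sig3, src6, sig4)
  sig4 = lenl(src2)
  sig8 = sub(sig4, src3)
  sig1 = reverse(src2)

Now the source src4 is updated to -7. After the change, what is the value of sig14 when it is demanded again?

Demanding sig14 again yields 3.
Note the absorption at sig12: it re-runs yet its value is the same, leaving the output's value untouched.

First demand of the output computes:
  sig4 = lenl([-5, 1, 7, 1, -3]) = 5
  sig8 = sub(5, 3) = 2
  sig10 = max2(2, 9) = 9
  sig11 = suml([-5, 1, 7, 1, -3]) = 1
  sig12 = min2(9, 1) = 1
  sig14 = max2(1, 3) = 3

After the edit, cleaning proceeds:
  sig10: a read changed (src4 9->-7) — executes, giving 2.
  sig12: a read changed (sig10 9->2) — executes, giving 1 — identical to its old value.
  sig14: dirty, but its reads are unchanged (sig12 unchanged, src3 unchanged); cached 3 stands.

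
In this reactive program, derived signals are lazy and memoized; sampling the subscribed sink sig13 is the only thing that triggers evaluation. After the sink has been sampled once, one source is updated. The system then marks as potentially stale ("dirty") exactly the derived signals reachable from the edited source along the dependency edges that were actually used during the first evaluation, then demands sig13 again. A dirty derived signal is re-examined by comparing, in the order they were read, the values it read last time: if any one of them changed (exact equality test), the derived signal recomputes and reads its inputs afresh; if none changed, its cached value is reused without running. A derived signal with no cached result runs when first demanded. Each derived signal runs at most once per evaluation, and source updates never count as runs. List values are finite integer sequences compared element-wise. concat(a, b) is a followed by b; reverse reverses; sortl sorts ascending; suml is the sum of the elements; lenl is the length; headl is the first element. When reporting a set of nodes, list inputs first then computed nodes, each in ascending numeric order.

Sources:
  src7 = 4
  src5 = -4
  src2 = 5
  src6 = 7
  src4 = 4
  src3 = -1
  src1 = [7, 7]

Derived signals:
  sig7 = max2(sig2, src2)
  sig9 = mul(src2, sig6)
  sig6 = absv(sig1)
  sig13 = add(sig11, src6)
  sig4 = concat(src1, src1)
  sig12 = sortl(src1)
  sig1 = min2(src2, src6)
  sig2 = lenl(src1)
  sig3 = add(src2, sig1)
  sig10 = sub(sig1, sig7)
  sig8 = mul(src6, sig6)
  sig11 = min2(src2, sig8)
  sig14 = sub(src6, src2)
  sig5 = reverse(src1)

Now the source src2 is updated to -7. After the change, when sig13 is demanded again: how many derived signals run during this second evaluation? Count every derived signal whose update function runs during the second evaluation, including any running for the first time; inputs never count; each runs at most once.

5 derived signals run: sig1, sig6, sig8, sig11, sig13.

First demand of the output computes:
  sig1 = min2(5, 7) = 5
  sig6 = absv(5) = 5
  sig8 = mul(7, 5) = 35
  sig11 = min2(5, 35) = 5
  sig13 = add(5, 7) = 12

After the edit, cleaning proceeds:
  sig1: a read changed (src2 5->-7) — executes, giving -7.
  sig6: a read changed (sig1 5->-7) — executes, giving 7.
  sig8: a read changed (sig6 5->7) — executes, giving 49.
  sig11: a read changed (src2 5->-7; sig8 35->49) — executes, giving -7.
  sig13: a read changed (sig11 5->-7) — executes, giving 0.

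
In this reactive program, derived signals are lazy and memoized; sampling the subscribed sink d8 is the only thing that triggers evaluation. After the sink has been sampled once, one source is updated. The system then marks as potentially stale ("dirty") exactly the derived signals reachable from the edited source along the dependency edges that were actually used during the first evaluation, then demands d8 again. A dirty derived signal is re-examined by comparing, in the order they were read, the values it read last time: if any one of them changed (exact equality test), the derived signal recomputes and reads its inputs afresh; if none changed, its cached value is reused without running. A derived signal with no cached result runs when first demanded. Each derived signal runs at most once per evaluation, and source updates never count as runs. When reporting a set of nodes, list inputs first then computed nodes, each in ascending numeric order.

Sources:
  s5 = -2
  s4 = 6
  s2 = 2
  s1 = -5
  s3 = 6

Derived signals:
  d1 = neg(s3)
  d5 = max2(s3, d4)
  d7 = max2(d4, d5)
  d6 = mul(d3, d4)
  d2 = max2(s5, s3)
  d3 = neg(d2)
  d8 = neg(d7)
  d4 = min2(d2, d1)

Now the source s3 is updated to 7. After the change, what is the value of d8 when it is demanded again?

First demand of the output computes:
  d1 = neg(6) = -6
  d2 = max2(-2, 6) = 6
  d4 = min2(6, -6) = -6
  d5 = max2(6, -6) = 6
  d7 = max2(-6, 6) = 6
  d8 = neg(6) = -6

After the edit, cleaning proceeds:
  d1: a read changed (s3 6->7) — executes, giving -7.
  d2: a read changed (s3 6->7) — executes, giving 7.
  d4: a read changed (d2 6->7; d1 -6->-7) — executes, giving -7.
  d5: a read changed (s3 6->7; d4 -6->-7) — executes, giving 7.
  d7: a read changed (d4 -6->-7; d5 6->7) — executes, giving 7.
  d8: a read changed (d7 6->7) — executes, giving -7.

Demanding d8 again yields -7.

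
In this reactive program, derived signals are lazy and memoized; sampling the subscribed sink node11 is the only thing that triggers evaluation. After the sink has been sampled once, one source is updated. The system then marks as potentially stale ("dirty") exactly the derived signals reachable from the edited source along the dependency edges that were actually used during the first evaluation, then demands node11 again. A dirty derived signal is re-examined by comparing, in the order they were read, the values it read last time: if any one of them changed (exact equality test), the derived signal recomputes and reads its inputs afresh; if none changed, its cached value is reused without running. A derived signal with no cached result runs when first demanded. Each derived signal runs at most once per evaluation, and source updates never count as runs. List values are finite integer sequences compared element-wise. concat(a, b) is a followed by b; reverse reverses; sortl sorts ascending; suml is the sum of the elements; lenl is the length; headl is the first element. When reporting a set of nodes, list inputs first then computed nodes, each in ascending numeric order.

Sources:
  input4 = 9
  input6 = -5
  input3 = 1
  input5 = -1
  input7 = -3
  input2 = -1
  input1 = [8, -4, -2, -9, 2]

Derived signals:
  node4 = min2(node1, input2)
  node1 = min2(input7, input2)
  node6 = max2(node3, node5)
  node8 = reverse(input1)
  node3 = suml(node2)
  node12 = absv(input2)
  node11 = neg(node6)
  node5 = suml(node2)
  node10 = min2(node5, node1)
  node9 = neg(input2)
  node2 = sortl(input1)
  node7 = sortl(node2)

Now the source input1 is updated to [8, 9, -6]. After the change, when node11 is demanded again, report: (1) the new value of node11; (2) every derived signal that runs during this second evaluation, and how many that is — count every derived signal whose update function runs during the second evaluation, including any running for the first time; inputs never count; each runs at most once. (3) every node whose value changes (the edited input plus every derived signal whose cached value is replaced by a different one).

Demanding node11 again yields -11.
5 derived signals run: node2, node3, node5, node6, node11.
The nodes whose values change: input1, node2, node3, node5, node6, node11.

First demand of the output computes:
  node2 = sortl([8, -4, -2, -9, 2]) = [-9, -4, -2, 2, 8]
  node3 = suml([-9, -4, -2, 2, 8]) = -5
  node5 = suml([-9, -4, -2, 2, 8]) = -5
  node6 = max2(-5, -5) = -5
  node11 = neg(-5) = 5

After the edit, cleaning proceeds:
  node2: a read changed (input1 [8, -4, -2, -9, 2]->[8, 9, -6]) — executes, giving [-6, 8, 9].
  node3: a read changed (node2 [-9, -4, -2, 2, 8]->[-6, 8, 9]) — executes, giving 11.
  node5: a read changed (node2 [-9, -4, -2, 2, 8]->[-6, 8, 9]) — executes, giving 11.
  node6: a read changed (node3 -5->11; node5 -5->11) — executes, giving 11.
  node11: a read changed (node6 -5->11) — executes, giving -11.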